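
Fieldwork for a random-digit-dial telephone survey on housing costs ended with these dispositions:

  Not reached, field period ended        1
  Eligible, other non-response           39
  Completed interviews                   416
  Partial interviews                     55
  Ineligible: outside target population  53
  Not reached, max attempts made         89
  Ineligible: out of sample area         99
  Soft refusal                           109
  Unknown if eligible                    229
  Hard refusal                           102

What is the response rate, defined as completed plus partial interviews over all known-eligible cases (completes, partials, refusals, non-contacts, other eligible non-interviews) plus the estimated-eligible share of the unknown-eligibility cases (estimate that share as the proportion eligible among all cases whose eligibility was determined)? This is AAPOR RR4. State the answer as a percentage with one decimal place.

46.9%

Declined to participate = 102 + 109 = 211
Non-contacts = 1 + 89 = 90
Ineligible = 53 + 99 = 152
Top = 416 + 55 = 471
Known eligible = 416 + 55 + 211 + 90 + 39 = 811
e = 811 / (811 + 152) = 811 / 963 = 0.8422
Eligible share of unknowns = 0.8422 × 229 = 192.86
Denom = 811 + 192.86 = 1003.86
RR4 = 471 / 1003.86 = 0.4692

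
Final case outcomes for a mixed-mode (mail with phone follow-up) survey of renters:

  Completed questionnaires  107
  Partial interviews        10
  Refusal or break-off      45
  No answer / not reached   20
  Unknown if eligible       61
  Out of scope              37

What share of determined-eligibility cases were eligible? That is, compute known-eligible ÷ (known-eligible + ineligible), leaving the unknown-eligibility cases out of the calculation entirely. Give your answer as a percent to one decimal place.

83.1%

Eligible (known) = 107 + 10 + 45 + 20 = 182
e = 182 / (182 + 37) = 182 / 219 = 0.8311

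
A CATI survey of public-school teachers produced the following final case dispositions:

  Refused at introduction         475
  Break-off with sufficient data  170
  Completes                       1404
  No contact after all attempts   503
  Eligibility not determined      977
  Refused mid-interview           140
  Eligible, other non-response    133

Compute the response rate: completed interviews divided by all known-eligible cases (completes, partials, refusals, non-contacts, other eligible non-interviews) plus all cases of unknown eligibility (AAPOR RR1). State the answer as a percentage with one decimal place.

36.9%

Declined to participate = 475 + 140 = 615
Num = 1404
Denom = 1404 + 170 + 615 + 503 + 133 + 977 = 3802
RR1 = 1404 / 3802 = 0.3693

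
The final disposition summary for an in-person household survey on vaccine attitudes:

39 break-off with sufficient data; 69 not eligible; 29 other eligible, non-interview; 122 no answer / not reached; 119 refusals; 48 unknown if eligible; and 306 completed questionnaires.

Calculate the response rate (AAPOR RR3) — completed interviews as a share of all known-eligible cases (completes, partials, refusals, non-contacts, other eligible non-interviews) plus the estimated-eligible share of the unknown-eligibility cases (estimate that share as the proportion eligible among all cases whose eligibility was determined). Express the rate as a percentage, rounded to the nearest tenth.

Top = 306
Determined eligible = 306 + 39 + 119 + 122 + 29 = 615
e = 615 / (615 + 69) = 615 / 684 = 0.8991
Estimated eligible among unknowns = 0.8991 × 48 = 43.16
Denominator = 615 + 43.16 = 658.16
RR3 = 306 / 658.16 = 0.4649

46.5%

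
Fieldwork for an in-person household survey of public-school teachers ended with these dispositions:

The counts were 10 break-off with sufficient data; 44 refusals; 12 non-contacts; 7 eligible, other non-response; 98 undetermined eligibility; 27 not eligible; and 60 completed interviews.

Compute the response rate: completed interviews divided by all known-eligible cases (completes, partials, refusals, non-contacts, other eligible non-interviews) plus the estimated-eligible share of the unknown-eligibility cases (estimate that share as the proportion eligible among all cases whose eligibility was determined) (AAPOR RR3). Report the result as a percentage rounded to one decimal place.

Num: 60
Determined eligible: 60 + 10 + 44 + 12 + 7 = 133
e = 133 / (133 + 27) = 133 / 160 = 0.8313
Eligible share of unknowns: 0.8313 × 98 = 81.47
Base: 133 + 81.47 = 214.47
RR3 = 60 / 214.47 = 0.2798

28.0%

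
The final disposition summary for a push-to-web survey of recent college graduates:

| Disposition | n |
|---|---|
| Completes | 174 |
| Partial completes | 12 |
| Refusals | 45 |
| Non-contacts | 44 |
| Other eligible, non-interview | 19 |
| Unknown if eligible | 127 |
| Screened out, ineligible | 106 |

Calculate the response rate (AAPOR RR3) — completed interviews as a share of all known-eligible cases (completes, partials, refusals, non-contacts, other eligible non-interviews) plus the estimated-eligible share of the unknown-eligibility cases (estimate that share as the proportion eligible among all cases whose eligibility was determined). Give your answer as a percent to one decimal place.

Top → 174
Known eligible → 174 + 12 + 45 + 44 + 19 = 294
e = 294 / (294 + 106) = 294 / 400 = 0.7350
Eligible share of unknowns → 0.7350 × 127 = 93.34
Denominator → 294 + 93.34 = 387.34
RR3 = 174 / 387.34 = 0.4492

44.9%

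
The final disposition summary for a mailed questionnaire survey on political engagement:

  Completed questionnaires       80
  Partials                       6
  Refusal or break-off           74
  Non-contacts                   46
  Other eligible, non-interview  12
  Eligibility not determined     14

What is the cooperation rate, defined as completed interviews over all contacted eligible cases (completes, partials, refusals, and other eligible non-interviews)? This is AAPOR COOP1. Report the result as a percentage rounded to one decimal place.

Numerator = 80
Denom = 80 + 6 + 74 + 12 = 172
COOP1 = 80 / 172 = 0.4651

46.5%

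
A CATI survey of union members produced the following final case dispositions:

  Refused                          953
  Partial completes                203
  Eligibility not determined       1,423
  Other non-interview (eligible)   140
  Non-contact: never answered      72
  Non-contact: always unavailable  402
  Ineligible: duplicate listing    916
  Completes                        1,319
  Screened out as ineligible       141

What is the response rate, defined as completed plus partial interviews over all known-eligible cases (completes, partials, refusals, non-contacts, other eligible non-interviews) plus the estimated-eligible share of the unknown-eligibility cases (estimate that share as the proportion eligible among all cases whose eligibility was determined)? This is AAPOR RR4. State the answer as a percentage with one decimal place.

Non-contacts = 72 + 402 = 474
Ineligible = 141 + 916 = 1057
Top = 1319 + 203 = 1522
Eligible (known) = 1319 + 203 + 953 + 474 + 140 = 3089
e = 3089 / (3089 + 1057) = 3089 / 4146 = 0.7451
Estimated eligible among unknowns = 0.7451 × 1423 = 1060.28
Denominator = 3089 + 1060.28 = 4149.28
RR4 = 1522 / 4149.28 = 0.3668

36.7%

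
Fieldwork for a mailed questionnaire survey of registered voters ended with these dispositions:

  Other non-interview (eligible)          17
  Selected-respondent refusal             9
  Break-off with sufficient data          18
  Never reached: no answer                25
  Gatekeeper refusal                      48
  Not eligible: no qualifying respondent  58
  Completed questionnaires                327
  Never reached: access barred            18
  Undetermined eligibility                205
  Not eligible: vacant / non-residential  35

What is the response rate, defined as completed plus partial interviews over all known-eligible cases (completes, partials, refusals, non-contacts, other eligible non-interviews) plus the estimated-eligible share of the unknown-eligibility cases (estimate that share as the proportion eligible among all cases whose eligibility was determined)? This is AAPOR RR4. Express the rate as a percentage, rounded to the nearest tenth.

Refusals = 48 + 9 = 57
Non-contacts = 25 + 18 = 43
Screened out, ineligible = 58 + 35 = 93
Numerator: 327 + 18 = 345
Known eligible: 327 + 18 + 57 + 43 + 17 = 462
e = 462 / (462 + 93) = 462 / 555 = 0.8324
e × U: 0.8324 × 205 = 170.64
Denom: 462 + 170.64 = 632.64
RR4 = 345 / 632.64 = 0.5453

54.5%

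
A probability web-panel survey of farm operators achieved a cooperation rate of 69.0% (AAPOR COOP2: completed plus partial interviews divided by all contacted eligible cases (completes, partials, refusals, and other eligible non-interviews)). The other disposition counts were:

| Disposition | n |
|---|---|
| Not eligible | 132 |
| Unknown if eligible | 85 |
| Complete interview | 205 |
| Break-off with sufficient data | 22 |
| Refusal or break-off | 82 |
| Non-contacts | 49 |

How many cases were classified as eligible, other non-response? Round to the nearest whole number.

Numerator → 205 + 22 = 227
COOP2 = 227 / D = 0.690
D = 227 / 0.690 = 329.0
Rest of base = 309
eligible, other non-response = 329.0 − 309 ≈ 20

20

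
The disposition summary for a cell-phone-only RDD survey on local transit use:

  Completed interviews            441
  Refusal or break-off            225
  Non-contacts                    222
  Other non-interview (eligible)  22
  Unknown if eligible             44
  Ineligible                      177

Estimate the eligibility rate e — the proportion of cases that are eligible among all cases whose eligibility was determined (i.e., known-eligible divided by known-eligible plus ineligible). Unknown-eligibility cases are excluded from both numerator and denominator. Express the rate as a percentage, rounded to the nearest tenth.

Known eligible → 441 + 225 + 222 + 22 = 910
e = 910 / (910 + 177) = 910 / 1087 = 0.8372

83.7%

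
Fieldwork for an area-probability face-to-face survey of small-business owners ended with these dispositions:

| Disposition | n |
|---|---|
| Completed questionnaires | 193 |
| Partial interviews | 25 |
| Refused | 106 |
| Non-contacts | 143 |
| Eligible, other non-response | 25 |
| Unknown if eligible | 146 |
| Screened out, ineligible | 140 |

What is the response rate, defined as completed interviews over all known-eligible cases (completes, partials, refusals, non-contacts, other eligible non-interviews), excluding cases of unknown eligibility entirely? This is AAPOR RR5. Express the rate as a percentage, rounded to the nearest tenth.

39.2%

Top = 193
Denom = 193 + 25 + 106 + 143 + 25 = 492
RR5 = 193 / 492 = 0.3923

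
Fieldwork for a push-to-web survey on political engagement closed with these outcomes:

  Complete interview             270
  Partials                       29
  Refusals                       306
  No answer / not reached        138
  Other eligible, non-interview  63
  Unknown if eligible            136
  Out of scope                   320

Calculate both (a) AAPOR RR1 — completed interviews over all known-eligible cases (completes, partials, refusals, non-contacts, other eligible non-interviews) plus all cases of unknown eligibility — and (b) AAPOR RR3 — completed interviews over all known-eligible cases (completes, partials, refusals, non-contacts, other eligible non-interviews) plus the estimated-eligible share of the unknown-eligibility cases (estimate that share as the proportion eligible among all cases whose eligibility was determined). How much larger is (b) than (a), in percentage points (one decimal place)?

Top: 270
Denom: 270 + 29 + 306 + 138 + 63 + 136 = 942
RR1 = 270 / 942 = 0.2866
Determined eligible: 270 + 29 + 306 + 138 + 63 = 806
e = 806 / (806 + 320) = 806 / 1126 = 0.7158
Eligible share of unknowns: 0.7158 × 136 = 97.35
Denom: 806 + 97.35 = 903.35
RR3 = 270 / 903.35 = 0.2989
Difference = 29.89 − 28.66 = 1.23 percentage points

1.2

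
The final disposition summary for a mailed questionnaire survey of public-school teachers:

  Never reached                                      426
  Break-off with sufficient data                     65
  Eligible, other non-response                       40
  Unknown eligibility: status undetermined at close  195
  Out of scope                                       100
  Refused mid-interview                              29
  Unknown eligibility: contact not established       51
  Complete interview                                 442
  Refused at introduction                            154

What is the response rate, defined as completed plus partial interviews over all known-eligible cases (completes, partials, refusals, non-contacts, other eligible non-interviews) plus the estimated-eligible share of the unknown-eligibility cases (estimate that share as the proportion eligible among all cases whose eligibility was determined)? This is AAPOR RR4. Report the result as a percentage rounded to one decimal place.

36.7%

Refused = 154 + 29 = 183
Undetermined eligibility = 51 + 195 = 246
Num = 442 + 65 = 507
Determined eligible = 442 + 65 + 183 + 426 + 40 = 1156
e = 1156 / (1156 + 100) = 1156 / 1256 = 0.9204
Eligible share of unknowns = 0.9204 × 246 = 226.42
Denominator = 1156 + 226.42 = 1382.42
RR4 = 507 / 1382.42 = 0.3667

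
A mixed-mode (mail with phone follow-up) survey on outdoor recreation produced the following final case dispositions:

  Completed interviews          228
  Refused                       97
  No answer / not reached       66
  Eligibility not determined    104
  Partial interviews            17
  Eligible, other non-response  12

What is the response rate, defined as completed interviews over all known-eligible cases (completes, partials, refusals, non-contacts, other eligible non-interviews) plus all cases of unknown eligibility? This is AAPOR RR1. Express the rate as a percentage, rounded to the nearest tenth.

Top → 228
Denominator → 228 + 17 + 97 + 66 + 12 + 104 = 524
RR1 = 228 / 524 = 0.4351

43.5%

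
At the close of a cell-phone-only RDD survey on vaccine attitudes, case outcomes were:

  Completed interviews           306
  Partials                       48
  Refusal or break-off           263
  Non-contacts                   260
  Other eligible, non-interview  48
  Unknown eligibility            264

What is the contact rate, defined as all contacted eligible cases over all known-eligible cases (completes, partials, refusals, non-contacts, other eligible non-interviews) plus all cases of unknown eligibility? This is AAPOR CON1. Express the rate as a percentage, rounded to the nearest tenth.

Top → 306 + 48 + 263 + 48 = 665
Denominator → 306 + 48 + 263 + 260 + 48 + 264 = 1189
CON1 = 665 / 1189 = 0.5593

55.9%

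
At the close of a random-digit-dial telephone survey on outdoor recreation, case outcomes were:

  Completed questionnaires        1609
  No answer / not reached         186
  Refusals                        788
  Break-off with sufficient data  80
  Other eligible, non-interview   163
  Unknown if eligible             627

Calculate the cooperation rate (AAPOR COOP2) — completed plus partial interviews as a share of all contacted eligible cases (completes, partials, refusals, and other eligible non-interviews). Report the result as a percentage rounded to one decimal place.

Top: 1609 + 80 = 1689
Denom: 1609 + 80 + 788 + 163 = 2640
COOP2 = 1689 / 2640 = 0.6398

64.0%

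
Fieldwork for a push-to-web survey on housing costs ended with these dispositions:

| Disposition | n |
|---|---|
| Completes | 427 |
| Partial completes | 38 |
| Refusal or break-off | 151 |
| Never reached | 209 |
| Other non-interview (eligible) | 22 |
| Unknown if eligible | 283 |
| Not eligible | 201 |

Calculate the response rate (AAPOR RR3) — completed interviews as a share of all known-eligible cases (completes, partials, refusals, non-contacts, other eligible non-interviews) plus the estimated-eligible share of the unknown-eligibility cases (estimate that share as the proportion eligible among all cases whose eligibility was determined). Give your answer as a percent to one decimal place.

39.7%

Numerator: 427
Determined eligible: 427 + 38 + 151 + 209 + 22 = 847
e = 847 / (847 + 201) = 847 / 1048 = 0.8082
Estimated eligible among unknowns: 0.8082 × 283 = 228.72
Denominator: 847 + 228.72 = 1075.72
RR3 = 427 / 1075.72 = 0.3969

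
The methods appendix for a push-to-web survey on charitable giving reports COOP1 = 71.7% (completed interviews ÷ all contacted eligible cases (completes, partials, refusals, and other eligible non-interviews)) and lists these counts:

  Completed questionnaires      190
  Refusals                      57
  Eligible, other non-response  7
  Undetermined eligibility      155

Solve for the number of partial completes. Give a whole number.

11

COOP1 = 190 / D = 0.717
D = 190 / 0.717 = 265.0
Other denominator terms total 254
partial completes = 265.0 − 254 ≈ 11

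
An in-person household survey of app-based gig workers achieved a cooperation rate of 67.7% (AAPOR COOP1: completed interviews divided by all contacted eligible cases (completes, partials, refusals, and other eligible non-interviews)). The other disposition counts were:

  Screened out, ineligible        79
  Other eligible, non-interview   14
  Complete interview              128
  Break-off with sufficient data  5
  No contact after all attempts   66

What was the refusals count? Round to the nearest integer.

42

COOP1 = 128 / D = 0.677
D = 128 / 0.677 = 189.1
Other denominator terms total 147
refusals = 189.1 − 147 ≈ 42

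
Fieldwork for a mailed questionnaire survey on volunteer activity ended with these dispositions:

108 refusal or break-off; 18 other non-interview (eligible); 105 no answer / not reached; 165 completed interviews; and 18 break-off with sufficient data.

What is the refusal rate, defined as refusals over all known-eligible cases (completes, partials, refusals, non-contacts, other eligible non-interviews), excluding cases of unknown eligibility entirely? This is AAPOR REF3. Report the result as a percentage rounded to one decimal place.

Num = 108
Base = 165 + 18 + 108 + 105 + 18 = 414
REF3 = 108 / 414 = 0.2609

26.1%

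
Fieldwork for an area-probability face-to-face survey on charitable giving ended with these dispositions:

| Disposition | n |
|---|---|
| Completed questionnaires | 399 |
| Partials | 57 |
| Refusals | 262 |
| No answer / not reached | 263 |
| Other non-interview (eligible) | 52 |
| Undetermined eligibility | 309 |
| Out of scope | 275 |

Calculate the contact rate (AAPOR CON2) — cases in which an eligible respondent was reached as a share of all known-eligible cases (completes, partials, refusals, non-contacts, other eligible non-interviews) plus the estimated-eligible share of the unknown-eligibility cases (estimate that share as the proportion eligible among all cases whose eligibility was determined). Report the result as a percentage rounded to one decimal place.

Numerator: 399 + 57 + 262 + 52 = 770
Known eligible: 399 + 57 + 262 + 263 + 52 = 1033
e = 1033 / (1033 + 275) = 1033 / 1308 = 0.7898
Eligible share of unknowns: 0.7898 × 309 = 244.05
Base: 1033 + 244.05 = 1277.05
CON2 = 770 / 1277.05 = 0.6030

60.3%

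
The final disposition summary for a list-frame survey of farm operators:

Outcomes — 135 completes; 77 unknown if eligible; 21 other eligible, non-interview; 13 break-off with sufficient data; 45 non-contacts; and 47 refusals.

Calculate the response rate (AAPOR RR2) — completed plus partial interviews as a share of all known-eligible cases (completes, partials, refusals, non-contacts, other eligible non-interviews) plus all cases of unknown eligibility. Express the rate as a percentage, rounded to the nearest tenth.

43.8%

Numerator = 135 + 13 = 148
Base = 135 + 13 + 47 + 45 + 21 + 77 = 338
RR2 = 148 / 338 = 0.4379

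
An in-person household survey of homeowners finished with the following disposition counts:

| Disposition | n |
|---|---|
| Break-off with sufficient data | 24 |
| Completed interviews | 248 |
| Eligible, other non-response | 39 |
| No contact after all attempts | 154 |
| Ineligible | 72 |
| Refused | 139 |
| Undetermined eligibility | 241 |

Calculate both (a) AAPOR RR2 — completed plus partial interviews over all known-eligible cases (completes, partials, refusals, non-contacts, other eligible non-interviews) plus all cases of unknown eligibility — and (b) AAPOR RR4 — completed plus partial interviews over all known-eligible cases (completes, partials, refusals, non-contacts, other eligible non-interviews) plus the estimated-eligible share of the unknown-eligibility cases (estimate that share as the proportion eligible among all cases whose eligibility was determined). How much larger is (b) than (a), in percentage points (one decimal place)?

1.0

Numerator: 248 + 24 = 272
Base: 248 + 24 + 139 + 154 + 39 + 241 = 845
RR2 = 272 / 845 = 0.3219
Eligible (known): 248 + 24 + 139 + 154 + 39 = 604
e = 604 / (604 + 72) = 604 / 676 = 0.8935
Eligible share of unknowns: 0.8935 × 241 = 215.33
Base: 604 + 215.33 = 819.33
RR4 = 272 / 819.33 = 0.3320
Difference = 33.20 − 32.19 = 1.01 percentage points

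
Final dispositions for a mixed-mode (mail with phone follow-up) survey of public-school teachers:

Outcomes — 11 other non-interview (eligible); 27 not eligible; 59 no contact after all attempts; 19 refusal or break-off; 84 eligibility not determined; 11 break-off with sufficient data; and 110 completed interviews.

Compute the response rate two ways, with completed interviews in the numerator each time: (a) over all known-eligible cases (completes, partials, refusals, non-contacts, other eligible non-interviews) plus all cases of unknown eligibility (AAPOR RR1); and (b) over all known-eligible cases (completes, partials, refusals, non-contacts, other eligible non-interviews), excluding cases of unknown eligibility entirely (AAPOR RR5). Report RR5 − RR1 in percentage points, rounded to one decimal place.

Numerator → 110
Denom → 110 + 11 + 19 + 59 + 11 + 84 = 294
RR1 = 110 / 294 = 0.3741
Denom → 110 + 11 + 19 + 59 + 11 = 210
RR5 = 110 / 210 = 0.5238
Difference = 52.38 − 37.41 = 14.97 percentage points

15.0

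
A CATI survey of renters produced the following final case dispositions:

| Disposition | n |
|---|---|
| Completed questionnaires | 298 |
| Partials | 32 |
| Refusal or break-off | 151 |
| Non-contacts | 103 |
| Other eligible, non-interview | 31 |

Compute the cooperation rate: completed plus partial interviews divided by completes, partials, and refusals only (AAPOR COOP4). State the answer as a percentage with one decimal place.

68.6%

Top: 298 + 32 = 330
Denom: 298 + 32 + 151 = 481
COOP4 = 330 / 481 = 0.6861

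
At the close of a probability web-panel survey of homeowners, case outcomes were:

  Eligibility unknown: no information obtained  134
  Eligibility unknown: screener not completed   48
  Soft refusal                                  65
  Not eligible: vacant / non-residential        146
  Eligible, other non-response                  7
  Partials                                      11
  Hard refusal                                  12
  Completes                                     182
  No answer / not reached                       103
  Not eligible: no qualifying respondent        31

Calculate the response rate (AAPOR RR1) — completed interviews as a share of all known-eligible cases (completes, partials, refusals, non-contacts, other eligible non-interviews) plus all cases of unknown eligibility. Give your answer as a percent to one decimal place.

Refusal or break-off = 12 + 65 = 77
Unknown eligibility = 48 + 134 = 182
Not eligible = 31 + 146 = 177
Num → 182
Denom → 182 + 11 + 77 + 103 + 7 + 182 = 562
RR1 = 182 / 562 = 0.3238

32.4%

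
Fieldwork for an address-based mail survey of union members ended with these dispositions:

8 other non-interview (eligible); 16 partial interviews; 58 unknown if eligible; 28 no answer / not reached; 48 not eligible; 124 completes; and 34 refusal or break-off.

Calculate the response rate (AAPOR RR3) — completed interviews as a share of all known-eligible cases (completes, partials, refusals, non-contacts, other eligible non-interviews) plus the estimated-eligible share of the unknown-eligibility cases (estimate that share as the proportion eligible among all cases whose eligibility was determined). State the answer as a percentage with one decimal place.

48.2%

Num: 124
Eligible (known): 124 + 16 + 34 + 28 + 8 = 210
e = 210 / (210 + 48) = 210 / 258 = 0.8140
e × U: 0.8140 × 58 = 47.21
Base: 210 + 47.21 = 257.21
RR3 = 124 / 257.21 = 0.4821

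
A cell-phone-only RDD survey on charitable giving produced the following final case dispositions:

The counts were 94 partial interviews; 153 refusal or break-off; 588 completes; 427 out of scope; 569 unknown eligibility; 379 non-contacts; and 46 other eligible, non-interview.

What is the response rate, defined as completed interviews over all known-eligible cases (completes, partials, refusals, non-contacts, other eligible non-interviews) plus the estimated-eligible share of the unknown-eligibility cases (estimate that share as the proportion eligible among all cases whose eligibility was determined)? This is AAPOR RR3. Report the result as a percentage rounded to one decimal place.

Num → 588
Known eligible → 588 + 94 + 153 + 379 + 46 = 1260
e = 1260 / (1260 + 427) = 1260 / 1687 = 0.7469
Eligible share of unknowns → 0.7469 × 569 = 424.99
Denom → 1260 + 424.99 = 1684.99
RR3 = 588 / 1684.99 = 0.3490

34.9%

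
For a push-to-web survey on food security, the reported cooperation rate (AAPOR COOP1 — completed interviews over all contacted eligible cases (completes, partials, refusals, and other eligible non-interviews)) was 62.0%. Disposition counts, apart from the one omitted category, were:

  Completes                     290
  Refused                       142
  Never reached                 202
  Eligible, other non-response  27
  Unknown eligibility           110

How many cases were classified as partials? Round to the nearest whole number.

9

COOP1 = 290 / D = 0.620
D = 290 / 0.620 = 467.7
Rest of base = 459
partials = 467.7 − 459 ≈ 9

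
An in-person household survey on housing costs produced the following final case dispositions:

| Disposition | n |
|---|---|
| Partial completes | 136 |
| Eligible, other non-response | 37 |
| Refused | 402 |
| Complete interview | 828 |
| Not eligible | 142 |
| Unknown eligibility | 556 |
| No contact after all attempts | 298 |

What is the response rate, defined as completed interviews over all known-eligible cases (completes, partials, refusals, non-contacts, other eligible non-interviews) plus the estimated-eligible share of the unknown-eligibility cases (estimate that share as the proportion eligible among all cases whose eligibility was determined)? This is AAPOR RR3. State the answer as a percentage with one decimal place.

37.4%

Num: 828
Known eligible: 828 + 136 + 402 + 298 + 37 = 1701
e = 1701 / (1701 + 142) = 1701 / 1843 = 0.9230
e × U: 0.9230 × 556 = 513.19
Denom: 1701 + 513.19 = 2214.19
RR3 = 828 / 2214.19 = 0.3740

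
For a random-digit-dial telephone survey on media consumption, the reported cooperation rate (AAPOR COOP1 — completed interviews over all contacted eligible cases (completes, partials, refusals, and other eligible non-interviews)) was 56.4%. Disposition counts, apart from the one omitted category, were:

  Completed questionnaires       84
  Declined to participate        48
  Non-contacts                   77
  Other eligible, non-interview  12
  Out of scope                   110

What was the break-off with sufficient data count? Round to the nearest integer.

COOP1 = 84 / D = 0.564
D = 84 / 0.564 = 148.9
Other denominator terms total 144
break-off with sufficient data = 148.9 − 144 ≈ 5

5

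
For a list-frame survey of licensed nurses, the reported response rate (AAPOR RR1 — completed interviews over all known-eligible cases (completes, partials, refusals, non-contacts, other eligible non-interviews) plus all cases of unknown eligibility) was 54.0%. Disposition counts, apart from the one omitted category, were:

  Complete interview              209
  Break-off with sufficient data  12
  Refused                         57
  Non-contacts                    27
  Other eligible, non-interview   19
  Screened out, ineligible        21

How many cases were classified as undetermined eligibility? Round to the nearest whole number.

RR1 = 209 / D = 0.540
D = 209 / 0.540 = 387.0
Other denominator terms total 324
undetermined eligibility = 387.0 − 324 ≈ 63

63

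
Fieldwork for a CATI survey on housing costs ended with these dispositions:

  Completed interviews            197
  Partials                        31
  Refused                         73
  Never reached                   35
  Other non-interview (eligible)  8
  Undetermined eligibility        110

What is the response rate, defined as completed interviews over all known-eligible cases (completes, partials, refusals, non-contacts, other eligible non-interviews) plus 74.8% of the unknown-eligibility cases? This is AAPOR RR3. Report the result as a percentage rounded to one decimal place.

46.2%

Top → 197
Determined eligible → 197 + 31 + 73 + 35 + 8 = 344
Estimated eligible among unknowns → 0.7480 × 110 = 82.28
Denom → 344 + 82.28 = 426.28
RR3 = 197 / 426.28 = 0.4621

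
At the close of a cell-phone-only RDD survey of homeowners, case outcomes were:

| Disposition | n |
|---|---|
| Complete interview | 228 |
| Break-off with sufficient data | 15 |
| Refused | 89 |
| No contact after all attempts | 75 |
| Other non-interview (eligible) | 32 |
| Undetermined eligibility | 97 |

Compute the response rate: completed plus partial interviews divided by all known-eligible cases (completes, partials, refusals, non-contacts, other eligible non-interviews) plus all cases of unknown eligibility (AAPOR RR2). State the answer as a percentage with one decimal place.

45.3%

Top = 228 + 15 = 243
Denom = 228 + 15 + 89 + 75 + 32 + 97 = 536
RR2 = 243 / 536 = 0.4534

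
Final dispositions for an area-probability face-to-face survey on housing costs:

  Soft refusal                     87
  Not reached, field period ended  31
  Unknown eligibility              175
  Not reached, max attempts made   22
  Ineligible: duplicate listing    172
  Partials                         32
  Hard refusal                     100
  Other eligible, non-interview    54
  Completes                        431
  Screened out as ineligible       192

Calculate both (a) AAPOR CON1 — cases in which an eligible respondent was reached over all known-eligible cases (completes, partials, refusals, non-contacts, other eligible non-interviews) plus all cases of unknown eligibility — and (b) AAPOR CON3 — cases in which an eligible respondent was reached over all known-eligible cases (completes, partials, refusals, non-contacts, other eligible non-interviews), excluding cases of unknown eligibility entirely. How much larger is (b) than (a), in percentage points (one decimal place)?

17.5

Refusal or break-off = 100 + 87 = 187
Never reached = 31 + 22 = 53
Screened out, ineligible = 192 + 172 = 364
Num → 431 + 32 + 187 + 54 = 704
Denominator → 431 + 32 + 187 + 53 + 54 + 175 = 932
CON1 = 704 / 932 = 0.7554
Denominator → 431 + 32 + 187 + 53 + 54 = 757
CON3 = 704 / 757 = 0.9300
Difference = 93.00 − 75.54 = 17.46 percentage points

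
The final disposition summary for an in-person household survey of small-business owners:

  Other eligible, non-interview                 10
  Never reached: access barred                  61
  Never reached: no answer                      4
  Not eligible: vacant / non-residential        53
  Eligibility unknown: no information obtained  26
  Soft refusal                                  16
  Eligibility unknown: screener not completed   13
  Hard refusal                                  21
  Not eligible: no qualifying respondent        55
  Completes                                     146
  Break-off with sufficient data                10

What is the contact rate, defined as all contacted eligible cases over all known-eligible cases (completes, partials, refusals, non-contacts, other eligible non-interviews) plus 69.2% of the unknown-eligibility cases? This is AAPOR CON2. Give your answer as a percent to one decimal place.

Declined to participate = 21 + 16 = 37
Non-contacts = 4 + 61 = 65
Unknown if eligible = 13 + 26 = 39
Screened out, ineligible = 55 + 53 = 108
Top → 146 + 10 + 37 + 10 = 203
Eligible (known) → 146 + 10 + 37 + 65 + 10 = 268
Eligible share of unknowns → 0.6920 × 39 = 26.99
Base → 268 + 26.99 = 294.99
CON2 = 203 / 294.99 = 0.6882

68.8%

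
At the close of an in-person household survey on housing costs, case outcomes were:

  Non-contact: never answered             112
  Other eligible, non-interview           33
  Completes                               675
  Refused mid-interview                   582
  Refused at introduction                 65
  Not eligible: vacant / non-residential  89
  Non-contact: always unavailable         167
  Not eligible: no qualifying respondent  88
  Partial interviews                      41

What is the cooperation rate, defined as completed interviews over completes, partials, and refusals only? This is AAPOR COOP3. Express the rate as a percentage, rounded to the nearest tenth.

Declined to participate = 65 + 582 = 647
Non-contacts = 112 + 167 = 279
Screened out, ineligible = 88 + 89 = 177
Num = 675
Base = 675 + 41 + 647 = 1363
COOP3 = 675 / 1363 = 0.4952

49.5%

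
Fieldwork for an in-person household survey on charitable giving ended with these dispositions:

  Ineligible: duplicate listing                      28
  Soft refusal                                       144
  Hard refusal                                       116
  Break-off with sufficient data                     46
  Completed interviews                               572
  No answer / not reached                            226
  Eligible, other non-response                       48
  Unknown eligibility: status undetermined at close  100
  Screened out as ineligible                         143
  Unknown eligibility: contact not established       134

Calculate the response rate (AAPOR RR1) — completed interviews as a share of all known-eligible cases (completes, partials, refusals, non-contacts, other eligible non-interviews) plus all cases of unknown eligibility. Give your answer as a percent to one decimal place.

41.3%

Declined to participate = 116 + 144 = 260
Unknown eligibility = 134 + 100 = 234
Ineligible = 143 + 28 = 171
Num → 572
Base → 572 + 46 + 260 + 226 + 48 + 234 = 1386
RR1 = 572 / 1386 = 0.4127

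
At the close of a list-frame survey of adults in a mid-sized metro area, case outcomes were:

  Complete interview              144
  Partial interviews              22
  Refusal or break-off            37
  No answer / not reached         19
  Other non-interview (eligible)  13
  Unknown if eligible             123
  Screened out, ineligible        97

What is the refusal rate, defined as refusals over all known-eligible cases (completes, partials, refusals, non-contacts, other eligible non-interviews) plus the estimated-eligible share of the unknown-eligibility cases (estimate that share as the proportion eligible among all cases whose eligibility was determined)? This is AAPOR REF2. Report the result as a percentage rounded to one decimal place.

Num → 37
Determined eligible → 144 + 22 + 37 + 19 + 13 = 235
e = 235 / (235 + 97) = 235 / 332 = 0.7078
Eligible share of unknowns → 0.7078 × 123 = 87.06
Denom → 235 + 87.06 = 322.06
REF2 = 37 / 322.06 = 0.1149

11.5%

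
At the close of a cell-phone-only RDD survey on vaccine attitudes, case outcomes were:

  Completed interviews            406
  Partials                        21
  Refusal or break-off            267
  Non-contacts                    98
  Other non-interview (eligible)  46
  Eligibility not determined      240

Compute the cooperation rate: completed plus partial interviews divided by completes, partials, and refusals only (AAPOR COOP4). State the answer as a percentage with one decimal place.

61.5%

Num → 406 + 21 = 427
Base → 406 + 21 + 267 = 694
COOP4 = 427 / 694 = 0.6153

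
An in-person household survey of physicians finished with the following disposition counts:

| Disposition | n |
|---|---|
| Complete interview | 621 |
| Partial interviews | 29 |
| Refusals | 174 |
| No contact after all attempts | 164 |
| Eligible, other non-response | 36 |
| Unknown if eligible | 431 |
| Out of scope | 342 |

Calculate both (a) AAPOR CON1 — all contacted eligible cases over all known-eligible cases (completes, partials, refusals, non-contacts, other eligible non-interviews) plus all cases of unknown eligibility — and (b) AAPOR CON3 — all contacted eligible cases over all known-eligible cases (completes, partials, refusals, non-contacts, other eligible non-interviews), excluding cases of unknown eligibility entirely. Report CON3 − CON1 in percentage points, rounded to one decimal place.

24.9

Num: 621 + 29 + 174 + 36 = 860
Denominator: 621 + 29 + 174 + 164 + 36 + 431 = 1455
CON1 = 860 / 1455 = 0.5911
Denominator: 621 + 29 + 174 + 164 + 36 = 1024
CON3 = 860 / 1024 = 0.8398
Difference = 83.98 − 59.11 = 24.87 percentage points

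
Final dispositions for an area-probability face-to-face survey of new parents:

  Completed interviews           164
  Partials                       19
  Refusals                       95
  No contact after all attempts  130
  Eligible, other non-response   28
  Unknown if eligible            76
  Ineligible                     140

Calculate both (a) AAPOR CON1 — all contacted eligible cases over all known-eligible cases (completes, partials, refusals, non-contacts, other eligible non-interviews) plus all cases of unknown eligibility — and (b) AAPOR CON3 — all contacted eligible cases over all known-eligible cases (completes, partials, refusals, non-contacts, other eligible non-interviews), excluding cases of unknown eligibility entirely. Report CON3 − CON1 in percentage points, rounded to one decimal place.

Numerator = 164 + 19 + 95 + 28 = 306
Base = 164 + 19 + 95 + 130 + 28 + 76 = 512
CON1 = 306 / 512 = 0.5977
Base = 164 + 19 + 95 + 130 + 28 = 436
CON3 = 306 / 436 = 0.7018
Difference = 70.18 − 59.77 = 10.41 percentage points

10.4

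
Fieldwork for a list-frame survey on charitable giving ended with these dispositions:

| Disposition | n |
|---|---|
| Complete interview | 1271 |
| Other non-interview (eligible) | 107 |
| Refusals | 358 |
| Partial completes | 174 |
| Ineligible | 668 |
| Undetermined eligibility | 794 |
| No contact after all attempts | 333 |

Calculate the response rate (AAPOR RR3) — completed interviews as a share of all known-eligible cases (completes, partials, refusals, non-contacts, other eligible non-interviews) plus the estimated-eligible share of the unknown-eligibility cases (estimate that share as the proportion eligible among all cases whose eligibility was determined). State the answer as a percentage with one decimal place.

44.5%

Top: 1271
Determined eligible: 1271 + 174 + 358 + 333 + 107 = 2243
e = 2243 / (2243 + 668) = 2243 / 2911 = 0.7705
Eligible share of unknowns: 0.7705 × 794 = 611.78
Base: 2243 + 611.78 = 2854.78
RR3 = 1271 / 2854.78 = 0.4452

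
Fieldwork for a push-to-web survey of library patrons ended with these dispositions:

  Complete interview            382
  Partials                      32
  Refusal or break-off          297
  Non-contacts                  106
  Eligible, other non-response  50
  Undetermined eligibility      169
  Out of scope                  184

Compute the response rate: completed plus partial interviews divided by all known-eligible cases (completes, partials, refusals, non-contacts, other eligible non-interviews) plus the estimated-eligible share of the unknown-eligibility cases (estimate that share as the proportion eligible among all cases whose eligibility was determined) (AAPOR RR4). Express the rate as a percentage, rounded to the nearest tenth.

41.1%

Numerator: 382 + 32 = 414
Eligible (known): 382 + 32 + 297 + 106 + 50 = 867
e = 867 / (867 + 184) = 867 / 1051 = 0.8249
Eligible share of unknowns: 0.8249 × 169 = 139.41
Base: 867 + 139.41 = 1006.41
RR4 = 414 / 1006.41 = 0.4114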